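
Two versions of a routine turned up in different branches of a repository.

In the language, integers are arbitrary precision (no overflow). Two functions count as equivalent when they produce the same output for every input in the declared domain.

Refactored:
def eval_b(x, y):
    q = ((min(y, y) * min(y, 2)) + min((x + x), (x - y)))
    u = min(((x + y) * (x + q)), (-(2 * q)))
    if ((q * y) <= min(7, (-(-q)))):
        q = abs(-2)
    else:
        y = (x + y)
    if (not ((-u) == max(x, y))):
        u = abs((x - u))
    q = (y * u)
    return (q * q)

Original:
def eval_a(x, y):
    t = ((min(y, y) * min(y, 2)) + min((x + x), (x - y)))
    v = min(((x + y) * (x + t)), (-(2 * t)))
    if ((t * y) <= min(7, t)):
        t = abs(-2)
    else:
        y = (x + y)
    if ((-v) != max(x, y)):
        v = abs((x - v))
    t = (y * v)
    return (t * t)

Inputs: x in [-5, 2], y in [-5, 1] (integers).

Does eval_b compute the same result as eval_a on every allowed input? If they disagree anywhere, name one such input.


Differences: local variable names differ, and comparison usage differs, and boolean connective usage differs — yet all 56 inputs agree.
verdict: equivalent


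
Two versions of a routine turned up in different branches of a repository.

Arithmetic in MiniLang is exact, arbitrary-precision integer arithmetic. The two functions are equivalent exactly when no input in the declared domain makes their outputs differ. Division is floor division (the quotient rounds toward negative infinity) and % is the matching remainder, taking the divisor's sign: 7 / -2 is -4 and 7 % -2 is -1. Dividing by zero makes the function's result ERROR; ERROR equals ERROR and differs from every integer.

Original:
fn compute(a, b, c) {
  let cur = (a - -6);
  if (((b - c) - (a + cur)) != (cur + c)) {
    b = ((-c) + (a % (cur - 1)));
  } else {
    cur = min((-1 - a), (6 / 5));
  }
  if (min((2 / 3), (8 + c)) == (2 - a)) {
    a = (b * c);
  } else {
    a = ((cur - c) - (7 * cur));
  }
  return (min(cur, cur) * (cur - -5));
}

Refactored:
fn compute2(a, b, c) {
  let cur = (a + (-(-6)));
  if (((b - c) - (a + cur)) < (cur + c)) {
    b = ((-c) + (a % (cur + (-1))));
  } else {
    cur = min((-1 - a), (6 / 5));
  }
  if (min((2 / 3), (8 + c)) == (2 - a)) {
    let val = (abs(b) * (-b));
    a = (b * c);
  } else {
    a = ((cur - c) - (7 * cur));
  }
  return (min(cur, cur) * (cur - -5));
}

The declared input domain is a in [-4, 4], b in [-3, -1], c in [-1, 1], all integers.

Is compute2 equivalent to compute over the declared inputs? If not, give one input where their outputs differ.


At a=-4, b=-1, c=-1: compute gives 14, compute2 gives 6.
verdict: not equivalent; witness: a=-4, b=-1, c=-1


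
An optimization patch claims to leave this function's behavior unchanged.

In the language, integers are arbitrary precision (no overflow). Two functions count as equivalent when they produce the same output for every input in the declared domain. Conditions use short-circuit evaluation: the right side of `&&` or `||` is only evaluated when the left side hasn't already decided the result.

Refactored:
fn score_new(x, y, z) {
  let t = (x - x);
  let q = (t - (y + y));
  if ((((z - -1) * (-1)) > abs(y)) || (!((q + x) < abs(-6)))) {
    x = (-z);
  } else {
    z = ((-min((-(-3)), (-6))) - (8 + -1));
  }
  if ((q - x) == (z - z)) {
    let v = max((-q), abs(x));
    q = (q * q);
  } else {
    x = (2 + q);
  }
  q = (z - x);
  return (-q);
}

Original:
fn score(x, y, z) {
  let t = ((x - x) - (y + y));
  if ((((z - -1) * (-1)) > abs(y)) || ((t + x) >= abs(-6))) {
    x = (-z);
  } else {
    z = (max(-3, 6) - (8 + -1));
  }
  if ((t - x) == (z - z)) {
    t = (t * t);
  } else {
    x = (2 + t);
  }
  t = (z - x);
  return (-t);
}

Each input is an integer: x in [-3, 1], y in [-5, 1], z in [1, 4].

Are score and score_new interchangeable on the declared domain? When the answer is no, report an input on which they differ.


This is a faithful refactor — local variable names differ; comparison usage differs; boolean connective usage differs; statement counts differ; min/max/abs usage differs, but the computed results match everywhere.
As a probe, take x=-2, y=-5, z=1: score runs t = 10; ((((z - -1) * (-1)) > abs(y)) || ((t + x) >= abs(-6))) -> true; x = -1; ((t - x) == (z - z)) -> false; x = 12; t = -11; return 11; score_new runs t = 0; q = 10; ((((z - -1) * (-1)) > abs(y)) || (!((q + x) < abs(-6)))) -> true; x = -1; ((q - x) == (z - z)) -> false; x = 12; q = -11; return 11; both end at 11.
Across all 140 domain points the two functions coincide.
verdict: equivalent


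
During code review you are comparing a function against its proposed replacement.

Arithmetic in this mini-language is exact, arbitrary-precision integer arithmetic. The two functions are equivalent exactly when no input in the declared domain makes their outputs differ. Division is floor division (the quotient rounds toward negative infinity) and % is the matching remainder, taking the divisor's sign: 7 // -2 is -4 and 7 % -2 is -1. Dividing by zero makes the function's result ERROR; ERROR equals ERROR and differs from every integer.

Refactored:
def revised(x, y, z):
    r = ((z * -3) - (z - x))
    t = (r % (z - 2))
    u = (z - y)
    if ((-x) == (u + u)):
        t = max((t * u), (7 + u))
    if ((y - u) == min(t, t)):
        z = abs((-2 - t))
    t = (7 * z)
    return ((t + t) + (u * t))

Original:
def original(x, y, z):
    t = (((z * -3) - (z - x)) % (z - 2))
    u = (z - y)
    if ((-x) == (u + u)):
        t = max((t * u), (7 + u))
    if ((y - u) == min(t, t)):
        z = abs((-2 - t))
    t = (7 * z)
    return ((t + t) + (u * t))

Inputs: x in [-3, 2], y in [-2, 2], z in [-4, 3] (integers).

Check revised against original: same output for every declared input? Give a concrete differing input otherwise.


Differences: local variable names differ; statement counts differ — yet all 240 inputs agree.
verdict: equivalent


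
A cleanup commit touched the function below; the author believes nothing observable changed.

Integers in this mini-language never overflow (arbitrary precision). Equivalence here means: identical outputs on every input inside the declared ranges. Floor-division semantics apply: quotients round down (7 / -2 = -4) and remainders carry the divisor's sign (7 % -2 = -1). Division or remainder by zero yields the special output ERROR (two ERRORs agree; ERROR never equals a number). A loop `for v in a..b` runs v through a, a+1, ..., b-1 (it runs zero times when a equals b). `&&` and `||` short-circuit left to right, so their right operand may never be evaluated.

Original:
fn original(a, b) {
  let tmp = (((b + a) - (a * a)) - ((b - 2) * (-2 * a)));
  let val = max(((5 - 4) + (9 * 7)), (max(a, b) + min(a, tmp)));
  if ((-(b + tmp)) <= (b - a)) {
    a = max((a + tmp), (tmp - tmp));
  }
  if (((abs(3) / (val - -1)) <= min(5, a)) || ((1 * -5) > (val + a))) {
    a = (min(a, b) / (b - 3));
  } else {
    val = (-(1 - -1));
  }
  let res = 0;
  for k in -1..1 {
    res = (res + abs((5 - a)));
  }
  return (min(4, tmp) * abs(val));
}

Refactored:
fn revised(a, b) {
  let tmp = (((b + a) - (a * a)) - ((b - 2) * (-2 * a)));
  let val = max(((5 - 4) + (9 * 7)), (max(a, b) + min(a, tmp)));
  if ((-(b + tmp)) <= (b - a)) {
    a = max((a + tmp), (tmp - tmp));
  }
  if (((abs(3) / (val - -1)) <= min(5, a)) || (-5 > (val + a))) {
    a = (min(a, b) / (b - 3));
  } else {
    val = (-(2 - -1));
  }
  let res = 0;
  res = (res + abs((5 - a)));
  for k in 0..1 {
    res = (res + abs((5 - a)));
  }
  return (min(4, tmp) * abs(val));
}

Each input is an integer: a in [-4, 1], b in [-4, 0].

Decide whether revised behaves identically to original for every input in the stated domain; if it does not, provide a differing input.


Evaluate both at a=-1, b=-4.
original: tmp = 6; val = 64; ((-(b + tmp)) <= (b - a)) -> false; (((abs(3) / (val - -1)) <= min(5, a)) || ((1 * -5) > (val + a))) -> false; val = -2; res = 0; [k=-1]; res = 6; [k=0]; res = 12; return 8
revised: tmp = 6; val = 64; ((-(b + tmp)) <= (b - a)) -> false; (((abs(3) / (val - -1)) <= min(5, a)) || (-5 > (val + a))) -> false; val = -3; res = 0; res = 6; [k=0]; res = 12; return 12
8 vs 12 — the two versions disagree here.
verdict: not equivalent; witness: a=-1, b=-4


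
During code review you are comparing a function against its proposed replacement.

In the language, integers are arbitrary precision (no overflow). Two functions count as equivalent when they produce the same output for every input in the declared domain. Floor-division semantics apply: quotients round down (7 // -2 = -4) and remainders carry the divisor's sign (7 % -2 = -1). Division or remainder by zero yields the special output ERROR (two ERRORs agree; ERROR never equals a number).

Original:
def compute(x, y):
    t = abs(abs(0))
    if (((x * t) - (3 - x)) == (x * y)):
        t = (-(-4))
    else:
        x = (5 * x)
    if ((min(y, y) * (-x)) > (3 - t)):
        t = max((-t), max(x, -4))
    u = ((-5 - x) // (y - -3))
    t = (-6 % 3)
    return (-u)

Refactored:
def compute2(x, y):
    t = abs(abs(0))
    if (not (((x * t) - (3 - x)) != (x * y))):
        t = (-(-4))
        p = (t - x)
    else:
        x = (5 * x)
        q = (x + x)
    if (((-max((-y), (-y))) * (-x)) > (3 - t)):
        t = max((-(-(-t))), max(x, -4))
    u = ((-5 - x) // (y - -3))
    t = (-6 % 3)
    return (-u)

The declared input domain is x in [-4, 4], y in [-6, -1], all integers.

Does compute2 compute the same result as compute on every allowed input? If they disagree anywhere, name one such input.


The two versions differ — the changes include boolean connective usage differs, plus min/max/abs usage differs, plus statement counts differ, plus arithmetic usage differs, plus comparison usage differs, plus local variable names differ.
Spot check at x=-1, y=-4 — compute: t := 0 | (((x * t) - (3 - x)) == (x * y)): false | x := -5 | ((min(y, y) * (-x)) > (3 - t)): false | u := 0 | t := 0 | result 0. compute2: t := 0 | (not (((x * t) - (3 - x)) != (x * y))): false | x := -5 | q := -10 | (((-max((-y), (-y))) * (-x)) > (3 - t)): false | u := 0 | t := 0 | result 0. Both give 0.
Across all 54 domain points the two functions coincide.
verdict: equivalent


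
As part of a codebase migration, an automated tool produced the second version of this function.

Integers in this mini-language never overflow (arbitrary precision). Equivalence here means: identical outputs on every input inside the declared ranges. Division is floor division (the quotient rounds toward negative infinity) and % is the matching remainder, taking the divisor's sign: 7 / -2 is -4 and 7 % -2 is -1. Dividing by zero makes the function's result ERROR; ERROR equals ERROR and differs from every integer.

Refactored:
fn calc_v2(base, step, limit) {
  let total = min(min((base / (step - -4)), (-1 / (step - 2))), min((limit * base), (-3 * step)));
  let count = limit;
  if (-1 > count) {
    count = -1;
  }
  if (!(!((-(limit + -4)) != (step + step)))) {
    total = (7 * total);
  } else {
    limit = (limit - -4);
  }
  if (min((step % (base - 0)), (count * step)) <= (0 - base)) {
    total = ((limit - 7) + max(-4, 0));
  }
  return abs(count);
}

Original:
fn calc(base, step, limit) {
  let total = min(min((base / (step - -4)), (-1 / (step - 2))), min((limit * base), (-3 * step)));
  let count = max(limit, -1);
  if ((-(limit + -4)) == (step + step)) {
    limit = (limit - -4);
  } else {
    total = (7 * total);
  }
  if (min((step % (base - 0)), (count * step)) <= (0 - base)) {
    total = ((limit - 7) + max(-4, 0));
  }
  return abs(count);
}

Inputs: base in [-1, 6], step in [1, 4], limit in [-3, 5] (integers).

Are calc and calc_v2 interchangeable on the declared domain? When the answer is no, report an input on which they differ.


This is a faithful refactor — branching structure differs, constant usage differs, boolean connective usage differs, statement counts differ, comparison usage differs, min/max/abs usage differs, but the computed results match everywhere.
One worked example (base=0, step=2, limit=2) — calc: hits division by zero so the output is ERROR; calc_v2: hits division by zero so the output is ERROR; agreement on ERROR.
Across all 288 domain points the two functions coincide.
verdict: equivalent


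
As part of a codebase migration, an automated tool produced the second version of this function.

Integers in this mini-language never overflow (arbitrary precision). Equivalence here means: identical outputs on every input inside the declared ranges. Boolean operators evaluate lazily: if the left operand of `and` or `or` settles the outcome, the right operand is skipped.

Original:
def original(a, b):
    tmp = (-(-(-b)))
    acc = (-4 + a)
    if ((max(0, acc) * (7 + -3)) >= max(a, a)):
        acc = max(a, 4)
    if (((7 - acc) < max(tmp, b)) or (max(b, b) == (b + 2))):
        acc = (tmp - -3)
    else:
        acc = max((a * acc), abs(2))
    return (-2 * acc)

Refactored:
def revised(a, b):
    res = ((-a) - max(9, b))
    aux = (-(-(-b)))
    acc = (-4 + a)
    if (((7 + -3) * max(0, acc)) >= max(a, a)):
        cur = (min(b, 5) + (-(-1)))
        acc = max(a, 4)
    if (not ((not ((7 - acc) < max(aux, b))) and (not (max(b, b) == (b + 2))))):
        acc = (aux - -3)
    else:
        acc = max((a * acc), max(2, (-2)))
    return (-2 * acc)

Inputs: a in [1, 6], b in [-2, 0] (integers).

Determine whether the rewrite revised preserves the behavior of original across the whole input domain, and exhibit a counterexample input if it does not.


This is a faithful refactor — min/max/abs usage differs, plus local variable names differ, plus boolean connective usage differs, plus arithmetic usage differs, plus statement counts differ, plus constant usage differs, but the computed results match everywhere.
One worked example (a=5, b=0) — original: tmp = 0; acc = 1; ((max(0, acc) * (7 + -3)) >= max(a, a)) -> false; (((7 - acc) < max(tmp, b)) or (max(b, b) == (b + 2))) -> false; acc = 5; return -10; revised: res = -14; aux = 0; acc = 1; (((7 + -3) * max(0, acc)) >= max(a, a)) -> false; (not ((not ((7 - acc) < max(aux, b))) and (not (max(b, b) == (b + 2))))) -> false; acc = 5; return -10; agreement on -10.
Across all 18 domain points the two functions coincide.
verdict: equivalent


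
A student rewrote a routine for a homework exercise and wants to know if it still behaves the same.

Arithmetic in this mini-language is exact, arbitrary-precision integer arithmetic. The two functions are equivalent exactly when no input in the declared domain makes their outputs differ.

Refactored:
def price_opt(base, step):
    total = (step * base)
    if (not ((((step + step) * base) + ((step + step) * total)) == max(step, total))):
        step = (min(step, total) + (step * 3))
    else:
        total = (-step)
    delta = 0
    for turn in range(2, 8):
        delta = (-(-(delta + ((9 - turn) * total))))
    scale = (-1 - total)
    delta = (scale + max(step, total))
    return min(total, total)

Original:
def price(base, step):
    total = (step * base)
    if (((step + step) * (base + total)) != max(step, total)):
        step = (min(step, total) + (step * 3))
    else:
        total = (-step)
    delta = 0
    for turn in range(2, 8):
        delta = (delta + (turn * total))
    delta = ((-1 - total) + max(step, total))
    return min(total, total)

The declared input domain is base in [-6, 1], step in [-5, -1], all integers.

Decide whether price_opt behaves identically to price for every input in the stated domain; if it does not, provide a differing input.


Comparing the listings, the differences include: comparison usage differs, plus boolean connective usage differs, plus statement counts differ, plus local variable names differ, plus arithmetic usage differs, plus constant usage differs.
One worked example (base=0, step=-3) — price: total = 0; (((step + step) * (base + total)) != max(step, total)) -> false; total = 3; delta = 0; [turn=2]; delta = 6; [turn=3]; delta = 15; [turn=4]; delta = 27; [turn=5]; delta = 42; [turn=6]; delta = 60; [turn=7]; delta = 81; delta = -1; return 3; price_opt: total = 0; (not ((((step + step) * base) + ((step + step) * total)) == max(step, total))) -> false; total = 3; delta = 0; [turn=2]; delta = 21; [turn=3]; delta = 39; [turn=4]; delta = 54; [turn=5]; delta = 66; [turn=6]; delta = 75; [turn=7]; delta = 81; scale = -4; delta = -1; return 3; agreement on 3.
An exhaustive pass over the 40 declared inputs shows identical outputs.
verdict: equivalent


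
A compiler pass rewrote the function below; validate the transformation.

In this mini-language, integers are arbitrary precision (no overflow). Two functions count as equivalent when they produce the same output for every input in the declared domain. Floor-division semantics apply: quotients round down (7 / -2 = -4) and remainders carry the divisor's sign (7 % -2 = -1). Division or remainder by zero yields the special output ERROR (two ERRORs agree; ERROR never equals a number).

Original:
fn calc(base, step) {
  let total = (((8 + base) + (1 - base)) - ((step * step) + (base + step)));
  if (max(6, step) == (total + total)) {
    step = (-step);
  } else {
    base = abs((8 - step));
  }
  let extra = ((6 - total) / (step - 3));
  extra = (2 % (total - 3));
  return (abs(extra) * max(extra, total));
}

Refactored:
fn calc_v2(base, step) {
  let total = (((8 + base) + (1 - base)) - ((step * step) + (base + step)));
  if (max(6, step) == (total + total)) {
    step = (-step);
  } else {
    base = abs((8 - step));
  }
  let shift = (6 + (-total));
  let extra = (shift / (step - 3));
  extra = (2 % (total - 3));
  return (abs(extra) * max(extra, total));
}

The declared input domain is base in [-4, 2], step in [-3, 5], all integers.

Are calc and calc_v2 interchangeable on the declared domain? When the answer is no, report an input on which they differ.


The two versions differ — the changes include statement counts differ, and local variable names differ, and arithmetic usage differs.
Tracing base=1, step=2: calc: total := 2 | (max(6, step) == (total + total)): false | base := 6 | extra := -4 | extra := 0 | result 0 | calc_v2: total := 2 | (max(6, step) == (total + total)): false | base := 6 | shift := 4 | extra := -4 | extra := 0 | result 0 — matching result 0.
Every one of the 63 inputs gives matching results.
verdict: equivalent


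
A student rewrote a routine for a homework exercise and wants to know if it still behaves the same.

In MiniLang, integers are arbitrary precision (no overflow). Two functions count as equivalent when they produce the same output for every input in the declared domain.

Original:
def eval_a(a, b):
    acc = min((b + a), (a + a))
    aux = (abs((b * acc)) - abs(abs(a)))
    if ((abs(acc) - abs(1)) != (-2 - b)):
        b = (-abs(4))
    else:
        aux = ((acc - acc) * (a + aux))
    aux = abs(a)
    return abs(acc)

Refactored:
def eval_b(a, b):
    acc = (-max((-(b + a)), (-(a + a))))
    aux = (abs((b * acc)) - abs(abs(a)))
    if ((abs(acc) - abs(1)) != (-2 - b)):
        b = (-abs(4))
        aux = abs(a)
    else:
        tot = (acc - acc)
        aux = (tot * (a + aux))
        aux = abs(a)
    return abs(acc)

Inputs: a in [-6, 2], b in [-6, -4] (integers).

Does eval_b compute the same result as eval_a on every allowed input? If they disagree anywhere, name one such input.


Equivalent — the differences include local variable names differ, min/max/abs usage differs, statement counts differ, yet no declared input distinguishes the two.
Spot check at a=2, b=-6 — eval_a: acc = -4; aux = 22; ((abs(acc) - abs(1)) != (-2 - b)) -> true; b = -4; aux = 2; return 4. eval_b: acc = -4; aux = 22; ((abs(acc) - abs(1)) != (-2 - b)) -> true; b = -4; aux = 2; return 4. Both give 4.
An exhaustive pass over the 27 declared inputs shows identical outputs.
verdict: equivalent


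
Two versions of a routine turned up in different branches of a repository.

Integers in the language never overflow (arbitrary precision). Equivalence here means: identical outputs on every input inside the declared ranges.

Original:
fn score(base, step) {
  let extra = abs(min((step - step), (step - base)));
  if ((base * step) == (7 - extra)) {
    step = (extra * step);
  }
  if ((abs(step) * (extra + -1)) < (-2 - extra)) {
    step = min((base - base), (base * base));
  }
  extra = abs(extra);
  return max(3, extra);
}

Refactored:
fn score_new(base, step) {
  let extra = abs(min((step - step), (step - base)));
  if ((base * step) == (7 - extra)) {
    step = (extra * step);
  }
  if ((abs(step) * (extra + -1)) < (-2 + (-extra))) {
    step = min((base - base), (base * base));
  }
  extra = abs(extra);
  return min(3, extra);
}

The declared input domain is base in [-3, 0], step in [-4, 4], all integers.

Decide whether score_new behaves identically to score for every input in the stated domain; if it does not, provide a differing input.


base=-3, step=-4 yields 3 from score but 1 from score_new.
verdict: not equivalent; witness: base=-3, step=-4


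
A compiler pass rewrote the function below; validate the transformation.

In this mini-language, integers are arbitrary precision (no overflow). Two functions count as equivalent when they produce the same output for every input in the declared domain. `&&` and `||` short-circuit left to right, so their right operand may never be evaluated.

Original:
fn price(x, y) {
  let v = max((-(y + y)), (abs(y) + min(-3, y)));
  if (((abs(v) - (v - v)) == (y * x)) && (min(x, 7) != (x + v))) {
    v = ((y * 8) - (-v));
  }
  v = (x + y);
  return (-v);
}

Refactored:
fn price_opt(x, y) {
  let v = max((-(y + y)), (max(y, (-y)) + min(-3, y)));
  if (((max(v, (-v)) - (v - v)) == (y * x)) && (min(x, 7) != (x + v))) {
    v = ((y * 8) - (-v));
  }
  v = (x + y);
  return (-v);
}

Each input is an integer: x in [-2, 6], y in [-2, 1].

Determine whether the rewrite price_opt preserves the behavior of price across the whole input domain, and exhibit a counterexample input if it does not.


Differences: min/max/abs usage differs — yet all 36 inputs agree.
verdict: equivalent


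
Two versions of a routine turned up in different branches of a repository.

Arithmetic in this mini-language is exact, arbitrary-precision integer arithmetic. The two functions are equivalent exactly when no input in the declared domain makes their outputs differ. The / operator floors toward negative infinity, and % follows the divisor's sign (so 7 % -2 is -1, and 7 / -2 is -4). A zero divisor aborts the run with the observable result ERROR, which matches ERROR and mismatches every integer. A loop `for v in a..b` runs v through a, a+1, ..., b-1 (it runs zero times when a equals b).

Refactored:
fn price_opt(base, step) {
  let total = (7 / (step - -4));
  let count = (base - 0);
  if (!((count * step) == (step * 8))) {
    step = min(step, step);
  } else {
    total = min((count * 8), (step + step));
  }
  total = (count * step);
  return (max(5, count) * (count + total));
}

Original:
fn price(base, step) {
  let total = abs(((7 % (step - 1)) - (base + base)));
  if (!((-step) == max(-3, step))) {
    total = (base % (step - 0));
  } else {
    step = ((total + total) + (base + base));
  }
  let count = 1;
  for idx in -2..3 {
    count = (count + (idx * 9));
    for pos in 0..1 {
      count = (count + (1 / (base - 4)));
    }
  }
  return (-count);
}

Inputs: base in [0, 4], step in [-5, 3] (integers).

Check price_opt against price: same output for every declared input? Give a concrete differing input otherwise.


Evaluate both at base=0, step=-5.
price: total becomes 5; next (!((-step) == max(-3, step))) evaluates to true; next total becomes 0; next count becomes 1; next at idx=-2:; next count becomes -17; next at pos=0:; next count becomes -18; next at idx=-1:; next count becomes -27; next at pos=0:; next count becomes -28; next at idx=0:; next count becomes -28; next at pos=0:; next count becomes -29; next at idx=1:; next count becomes -20; next at pos=0:; next count becomes -21; next at idx=2:; next count becomes -3; next at pos=0:; next count becomes -4; next final value 4
price_opt: total becomes -7; next count becomes 0; next (!((count * step) == (step * 8))) evaluates to true; next step becomes -5; next total becomes 0; next final value 0
4 against 0: the behavior changed.
verdict: not equivalent; witness: base=0, step=-5


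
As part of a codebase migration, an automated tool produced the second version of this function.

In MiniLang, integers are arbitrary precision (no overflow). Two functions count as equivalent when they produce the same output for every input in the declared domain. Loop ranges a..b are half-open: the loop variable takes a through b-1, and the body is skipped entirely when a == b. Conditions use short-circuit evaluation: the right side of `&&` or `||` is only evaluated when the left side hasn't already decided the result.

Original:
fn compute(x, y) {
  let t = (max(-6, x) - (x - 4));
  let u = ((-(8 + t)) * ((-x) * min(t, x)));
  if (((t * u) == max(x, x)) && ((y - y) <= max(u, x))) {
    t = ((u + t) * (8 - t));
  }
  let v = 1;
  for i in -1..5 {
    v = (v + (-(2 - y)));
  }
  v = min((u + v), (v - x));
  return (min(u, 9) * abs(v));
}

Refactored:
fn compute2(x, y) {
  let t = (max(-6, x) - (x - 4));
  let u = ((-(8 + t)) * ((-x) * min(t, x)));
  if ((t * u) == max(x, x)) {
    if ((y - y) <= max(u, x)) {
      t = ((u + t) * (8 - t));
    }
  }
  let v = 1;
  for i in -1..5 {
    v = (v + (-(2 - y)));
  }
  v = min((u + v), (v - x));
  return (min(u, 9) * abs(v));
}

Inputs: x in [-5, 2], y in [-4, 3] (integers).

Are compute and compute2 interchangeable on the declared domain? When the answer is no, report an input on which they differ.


This is a faithful refactor — boolean connective usage differs, and statement counts differ, and branching structure differs, but the computed results match everywhere.
Spot check at x=-5, y=-2 — compute: t becomes 4; next u becomes 300; next (((t * u) == max(x, x)) && ((y - y) <= max(u, x))) evaluates to false; next v becomes 1; next at i=-1:; next v becomes -3; next at i=0:; next v becomes -7; next at i=1:; next v becomes -11; next at i=2:; next v becomes -15; next at i=3:; next v becomes -19; next at i=4:; next v becomes -23; next v becomes -18; next final value 162. compute2: t becomes 4; next u becomes 300; next ((t * u) == max(x, x)) evaluates to false; next v becomes 1; next at i=-1:; next v becomes -3; next at i=0:; next v becomes -7; next at i=1:; next v becomes -11; next at i=2:; next v becomes -15; next at i=3:; next v becomes -19; next at i=4:; next v becomes -23; next v becomes -18; next final value 162. Both give 162.
Checked all 64 inputs in the declared domain: the outputs agree on every one.
verdict: equivalent


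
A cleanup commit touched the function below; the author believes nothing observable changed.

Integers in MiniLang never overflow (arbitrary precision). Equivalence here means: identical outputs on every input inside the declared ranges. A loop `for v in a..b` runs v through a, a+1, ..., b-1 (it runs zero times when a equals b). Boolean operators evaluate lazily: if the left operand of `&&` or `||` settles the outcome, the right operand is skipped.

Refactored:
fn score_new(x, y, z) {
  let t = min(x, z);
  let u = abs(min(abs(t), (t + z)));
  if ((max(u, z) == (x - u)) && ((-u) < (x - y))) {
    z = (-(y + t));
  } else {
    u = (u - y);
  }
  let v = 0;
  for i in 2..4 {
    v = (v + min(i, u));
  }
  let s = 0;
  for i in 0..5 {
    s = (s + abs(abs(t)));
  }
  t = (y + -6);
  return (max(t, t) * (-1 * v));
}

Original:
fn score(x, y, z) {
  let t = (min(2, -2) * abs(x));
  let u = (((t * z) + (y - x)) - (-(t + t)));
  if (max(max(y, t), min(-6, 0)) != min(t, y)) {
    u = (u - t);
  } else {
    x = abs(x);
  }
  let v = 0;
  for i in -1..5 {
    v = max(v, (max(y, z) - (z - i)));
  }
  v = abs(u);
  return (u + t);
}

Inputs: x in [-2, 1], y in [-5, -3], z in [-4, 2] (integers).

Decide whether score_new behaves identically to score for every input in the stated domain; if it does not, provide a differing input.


Evaluate both at x=-2, y=-5, z=-4.
score: t=-4, then u=5, then (max(max(y, t), min(-6, 0)) != min(t, y)) is true, then u=9, then v=0, then (i=-1), then v=0, then (i=0), then v=0, then (i=1), then v=1, then (i=2), then v=2, then (i=3), then v=3, then (i=4), then v=4, then v=9, then returns 5
score_new: t=-4, then u=8, then ((max(u, z) == (x - u)) && ((-u) < (x - y))) is false, then u=13, then v=0, then (i=2), then v=2, then (i=3), then v=5, then s=0, then (i=0), then s=4, then (i=1), then s=8, then (i=2), then s=12, then (i=3), then s=16, then (i=4), then s=20, then t=-11, then returns 55
5 against 55: the behavior changed.
verdict: not equivalent; witness: x=-2, y=-5, z=-4


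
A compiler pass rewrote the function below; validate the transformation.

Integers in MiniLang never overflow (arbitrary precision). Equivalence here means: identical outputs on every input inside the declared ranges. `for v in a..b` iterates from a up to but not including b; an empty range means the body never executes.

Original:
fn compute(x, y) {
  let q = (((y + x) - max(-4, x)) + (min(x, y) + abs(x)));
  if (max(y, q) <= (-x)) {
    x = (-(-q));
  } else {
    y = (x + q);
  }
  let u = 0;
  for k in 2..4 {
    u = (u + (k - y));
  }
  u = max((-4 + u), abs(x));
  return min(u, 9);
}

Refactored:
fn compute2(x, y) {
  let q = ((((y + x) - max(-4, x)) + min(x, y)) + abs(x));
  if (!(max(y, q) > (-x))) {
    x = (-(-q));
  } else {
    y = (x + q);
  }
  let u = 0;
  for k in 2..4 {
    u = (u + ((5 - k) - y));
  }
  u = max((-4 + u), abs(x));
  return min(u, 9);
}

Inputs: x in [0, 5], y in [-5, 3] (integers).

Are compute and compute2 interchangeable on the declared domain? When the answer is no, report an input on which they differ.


The two versions differ — the changes include constant usage differs, and comparison usage differs, and boolean connective usage differs, and arithmetic usage differs.
Spot check at x=5, y=-2 — compute: q = 1; (max(y, q) <= (-x)) -> false; y = 6; u = 0; [k=2]; u = -4; [k=3]; u = -7; u = 5; return 5. compute2: q = 1; (!(max(y, q) > (-x))) -> false; y = 6; u = 0; [k=2]; u = -3; [k=3]; u = -7; u = 5; return 5. Both give 5.
Checked all 54 inputs in the declared domain: the outputs agree on every one.
verdict: equivalent


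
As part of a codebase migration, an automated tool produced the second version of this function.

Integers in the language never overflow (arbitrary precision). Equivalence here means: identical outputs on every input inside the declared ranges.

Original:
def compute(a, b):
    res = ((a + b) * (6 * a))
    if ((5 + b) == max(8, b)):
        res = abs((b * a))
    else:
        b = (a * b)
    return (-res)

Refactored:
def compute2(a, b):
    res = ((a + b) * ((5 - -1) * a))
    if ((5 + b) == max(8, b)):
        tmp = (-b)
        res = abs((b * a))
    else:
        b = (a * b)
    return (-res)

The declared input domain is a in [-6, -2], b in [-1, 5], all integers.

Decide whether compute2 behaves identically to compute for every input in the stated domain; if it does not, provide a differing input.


The two are interchangeable: local variable names differ; also arithmetic usage differs; also constant usage differs; also statement counts differ, and every declared input agrees.
As a probe, take a=-3, b=-1: compute runs res = 72; ((5 + b) == max(8, b)) -> false; b = 3; return -72; compute2 runs res = 72; ((5 + b) == max(8, b)) -> false; b = 3; return -72; both end at -72.
An exhaustive pass over the 35 declared inputs shows identical outputs.
verdict: equivalent


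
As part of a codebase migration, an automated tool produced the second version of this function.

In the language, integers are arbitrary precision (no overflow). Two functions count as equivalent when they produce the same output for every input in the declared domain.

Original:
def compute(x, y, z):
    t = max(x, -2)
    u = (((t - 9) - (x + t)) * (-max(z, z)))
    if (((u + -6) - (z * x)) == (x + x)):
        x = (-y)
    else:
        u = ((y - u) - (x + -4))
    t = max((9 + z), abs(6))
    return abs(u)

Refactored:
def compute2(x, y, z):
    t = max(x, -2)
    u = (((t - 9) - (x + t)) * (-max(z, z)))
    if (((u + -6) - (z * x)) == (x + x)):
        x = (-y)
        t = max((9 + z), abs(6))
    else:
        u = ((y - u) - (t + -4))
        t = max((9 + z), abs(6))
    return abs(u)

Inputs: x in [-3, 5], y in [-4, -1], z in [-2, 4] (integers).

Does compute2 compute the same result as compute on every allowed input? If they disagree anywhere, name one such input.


Input x=-3, y=-4, z=-2: 15 from compute versus 14 from compute2.
verdict: not equivalent; witness: x=-3, y=-4, z=-2


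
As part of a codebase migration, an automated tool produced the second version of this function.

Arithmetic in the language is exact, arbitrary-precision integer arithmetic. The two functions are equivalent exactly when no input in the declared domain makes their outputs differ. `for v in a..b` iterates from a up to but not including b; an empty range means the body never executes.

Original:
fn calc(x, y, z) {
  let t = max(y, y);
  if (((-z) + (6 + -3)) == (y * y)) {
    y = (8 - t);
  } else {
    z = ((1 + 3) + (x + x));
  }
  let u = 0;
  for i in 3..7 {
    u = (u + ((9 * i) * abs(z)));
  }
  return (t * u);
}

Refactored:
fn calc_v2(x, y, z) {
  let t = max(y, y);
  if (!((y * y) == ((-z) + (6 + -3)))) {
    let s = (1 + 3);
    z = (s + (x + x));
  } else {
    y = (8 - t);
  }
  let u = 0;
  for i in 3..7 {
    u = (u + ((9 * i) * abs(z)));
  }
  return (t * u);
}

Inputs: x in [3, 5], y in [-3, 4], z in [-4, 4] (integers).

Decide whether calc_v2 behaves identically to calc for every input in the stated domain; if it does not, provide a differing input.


This is a faithful refactor — boolean connective usage differs; and local variable names differ; and statement counts differ, but the computed results match everywhere.
One worked example (x=3, y=1, z=4) — calc: t := 1 | (((-z) + (6 + -3)) == (y * y)): false | z := 10 | u := 0 | iter i=3: | u := 270 | iter i=4: | u := 630 | iter i=5: | u := 1080 | iter i=6: | u := 1620 | result 1620; calc_v2: t := 1 | (!((y * y) == ((-z) + (6 + -3)))): true | s := 4 | z := 10 | u := 0 | iter i=3: | u := 270 | iter i=4: | u := 630 | iter i=5: | u := 1080 | iter i=6: | u := 1620 | result 1620; agreement on 1620.
Every one of the 216 inputs gives matching results.
verdict: equivalent


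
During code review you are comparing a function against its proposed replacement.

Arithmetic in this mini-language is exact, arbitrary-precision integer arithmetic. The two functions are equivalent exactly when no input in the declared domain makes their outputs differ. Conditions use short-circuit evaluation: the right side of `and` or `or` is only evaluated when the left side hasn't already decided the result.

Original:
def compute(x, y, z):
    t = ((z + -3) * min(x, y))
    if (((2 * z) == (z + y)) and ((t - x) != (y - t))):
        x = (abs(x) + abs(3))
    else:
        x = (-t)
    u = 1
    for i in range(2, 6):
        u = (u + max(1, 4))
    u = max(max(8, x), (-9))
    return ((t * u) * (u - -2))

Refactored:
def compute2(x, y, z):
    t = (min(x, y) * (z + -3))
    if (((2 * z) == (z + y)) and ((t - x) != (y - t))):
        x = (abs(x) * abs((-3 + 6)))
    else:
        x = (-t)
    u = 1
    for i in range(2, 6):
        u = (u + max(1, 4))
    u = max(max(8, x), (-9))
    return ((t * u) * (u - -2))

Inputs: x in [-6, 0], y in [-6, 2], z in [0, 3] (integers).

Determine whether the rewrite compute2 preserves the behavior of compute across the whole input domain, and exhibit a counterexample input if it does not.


The rewrite breaks on x=-6, y=0, z=0, where the results are 1782 and 6480.
compute: t becomes 18; next (((2 * z) == (z + y)) and ((t - x) != (y - t))) evaluates to true; next x becomes 9; next u becomes 1; next at i=2:; next u becomes 5; next at i=3:; next u becomes 9; next at i=4:; next u becomes 13; next at i=5:; next u becomes 17; next u becomes 9; next final value 1782
compute2: t becomes 18; next (((2 * z) == (z + y)) and ((t - x) != (y - t))) evaluates to true; next x becomes 18; next u becomes 1; next at i=2:; next u becomes 5; next at i=3:; next u becomes 9; next at i=4:; next u becomes 13; next at i=5:; next u becomes 17; next u becomes 18; next final value 6480
verdict: not equivalent; witness: x=-6, y=0, z=0


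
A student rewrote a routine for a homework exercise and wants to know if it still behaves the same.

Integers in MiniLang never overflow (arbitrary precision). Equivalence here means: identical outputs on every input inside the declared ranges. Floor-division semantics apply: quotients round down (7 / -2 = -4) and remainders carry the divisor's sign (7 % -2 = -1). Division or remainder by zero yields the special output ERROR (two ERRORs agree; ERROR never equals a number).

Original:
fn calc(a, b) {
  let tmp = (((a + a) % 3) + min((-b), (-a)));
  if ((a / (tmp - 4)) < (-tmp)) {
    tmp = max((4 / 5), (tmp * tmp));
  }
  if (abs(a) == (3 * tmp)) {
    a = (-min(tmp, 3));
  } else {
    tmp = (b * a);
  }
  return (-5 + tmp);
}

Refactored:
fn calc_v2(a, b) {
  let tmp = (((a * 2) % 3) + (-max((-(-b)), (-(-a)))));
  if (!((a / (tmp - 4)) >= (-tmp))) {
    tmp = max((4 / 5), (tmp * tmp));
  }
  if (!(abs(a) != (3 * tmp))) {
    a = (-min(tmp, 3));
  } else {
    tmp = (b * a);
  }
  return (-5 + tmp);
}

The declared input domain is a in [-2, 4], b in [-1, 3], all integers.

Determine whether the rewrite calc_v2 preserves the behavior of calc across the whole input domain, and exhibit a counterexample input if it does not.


The two versions differ — the changes include min/max/abs usage differs; also boolean connective usage differs; also comparison usage differs; also constant usage differs; also arithmetic usage differs.
As a probe, take a=1, b=0: calc runs tmp=1, then ((a / (tmp - 4)) < (-tmp)) is false, then (abs(a) == (3 * tmp)) is false, then tmp=0, then returns -5; calc_v2 runs tmp=1, then (!((a / (tmp - 4)) >= (-tmp))) is false, then (!(abs(a) != (3 * tmp))) is false, then tmp=0, then returns -5; both end at -5.
Checked all 35 inputs in the declared domain: the outputs agree on every one.
verdict: equivalent


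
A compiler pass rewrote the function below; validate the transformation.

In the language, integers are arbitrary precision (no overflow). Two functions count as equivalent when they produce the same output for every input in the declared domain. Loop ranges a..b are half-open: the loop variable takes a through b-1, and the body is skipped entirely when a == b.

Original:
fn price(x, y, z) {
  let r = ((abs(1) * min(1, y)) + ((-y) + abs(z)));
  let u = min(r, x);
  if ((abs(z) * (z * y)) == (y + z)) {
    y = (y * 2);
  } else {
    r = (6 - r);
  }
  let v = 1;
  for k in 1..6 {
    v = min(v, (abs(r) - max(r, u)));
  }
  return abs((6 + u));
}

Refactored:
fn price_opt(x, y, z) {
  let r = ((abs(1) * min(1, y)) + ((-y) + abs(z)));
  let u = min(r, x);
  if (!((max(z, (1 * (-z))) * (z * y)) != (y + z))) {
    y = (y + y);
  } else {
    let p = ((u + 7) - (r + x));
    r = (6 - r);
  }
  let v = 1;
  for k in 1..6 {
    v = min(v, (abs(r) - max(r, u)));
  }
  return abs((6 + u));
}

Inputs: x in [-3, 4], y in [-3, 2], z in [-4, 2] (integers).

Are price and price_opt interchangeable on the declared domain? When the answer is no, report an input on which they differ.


Side by side, the visible changes include: local variable names differ, plus arithmetic usage differs, plus comparison usage differs, plus min/max/abs usage differs, plus constant usage differs, plus statement counts differ, plus boolean connective usage differs.
One worked example (x=0, y=-2, z=-3) — price: r := 3 | u := 0 | ((abs(z) * (z * y)) == (y + z)): false | r := 3 | v := 1 | iter k=1: | v := 0 | iter k=2: | v := 0 | iter k=3: | v := 0 | iter k=4: | v := 0 | iter k=5: | v := 0 | result 6; price_opt: r := 3 | u := 0 | (!((max(z, (1 * (-z))) * (z * y)) != (y + z))): false | p := 4 | r := 3 | v := 1 | iter k=1: | v := 0 | iter k=2: | v := 0 | iter k=3: | v := 0 | iter k=4: | v := 0 | iter k=5: | v := 0 | result 6; agreement on 6.
Sweeping the whole domain (336 inputs) finds no disagreement.
verdict: equivalent


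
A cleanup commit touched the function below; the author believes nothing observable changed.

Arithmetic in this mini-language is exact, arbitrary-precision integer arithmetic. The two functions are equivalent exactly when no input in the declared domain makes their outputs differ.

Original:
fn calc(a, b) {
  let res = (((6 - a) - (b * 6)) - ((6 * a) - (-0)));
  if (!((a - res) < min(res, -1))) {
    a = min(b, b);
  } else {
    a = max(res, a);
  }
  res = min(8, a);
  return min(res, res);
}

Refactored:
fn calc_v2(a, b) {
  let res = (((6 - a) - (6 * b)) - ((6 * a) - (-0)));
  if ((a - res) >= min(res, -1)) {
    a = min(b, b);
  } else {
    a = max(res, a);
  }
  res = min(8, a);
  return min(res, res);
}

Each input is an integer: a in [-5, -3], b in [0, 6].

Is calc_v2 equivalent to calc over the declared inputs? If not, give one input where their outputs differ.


Reading the diff, among the changes: comparison usage differs, and boolean connective usage differs.
One worked example (a=-4, b=4) — calc: res becomes 10; next (!((a - res) < min(res, -1))) evaluates to false; next a becomes 10; next res becomes 8; next final value 8; calc_v2: res becomes 10; next ((a - res) >= min(res, -1)) evaluates to false; next a becomes 10; next res becomes 8; next final value 8; agreement on 8.
An exhaustive pass over the 21 declared inputs shows identical outputs.
verdict: equivalent
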